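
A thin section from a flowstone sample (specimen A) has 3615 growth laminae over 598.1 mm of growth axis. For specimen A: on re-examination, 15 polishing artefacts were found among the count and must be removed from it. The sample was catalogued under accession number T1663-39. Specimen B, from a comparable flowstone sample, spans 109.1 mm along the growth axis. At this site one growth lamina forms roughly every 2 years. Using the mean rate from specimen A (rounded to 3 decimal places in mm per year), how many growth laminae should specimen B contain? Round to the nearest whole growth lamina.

657 growth laminae

Specimen A: adjusted count: 3615 − 15 = 3600 growth laminae.
Specimen A: multiplying by 2 years per growth lamina: 3600 × 2 = 7200 years.
A: Mean rate = 598.1 mm / 7200 years ≈ 0.083 mm/year.
For B, 109.1 / 0.083 = 1314.46 years; at 2 years per growth lamina that is 1314.46 / 2 ≈ 657 growth laminae.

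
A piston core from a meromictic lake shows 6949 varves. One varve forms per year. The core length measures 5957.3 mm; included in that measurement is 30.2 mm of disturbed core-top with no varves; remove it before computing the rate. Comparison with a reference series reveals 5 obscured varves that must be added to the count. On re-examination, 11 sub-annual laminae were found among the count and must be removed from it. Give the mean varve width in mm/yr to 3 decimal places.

0.854 mm/yr

After corrections the count is 6949 − 11 + 5 = 6943 varves.
Net length = 5957.3 − 30.2 = 5927.1 mm.
Extension rate ≈ 5927.1 / 6943 = 0.854 mm/yr.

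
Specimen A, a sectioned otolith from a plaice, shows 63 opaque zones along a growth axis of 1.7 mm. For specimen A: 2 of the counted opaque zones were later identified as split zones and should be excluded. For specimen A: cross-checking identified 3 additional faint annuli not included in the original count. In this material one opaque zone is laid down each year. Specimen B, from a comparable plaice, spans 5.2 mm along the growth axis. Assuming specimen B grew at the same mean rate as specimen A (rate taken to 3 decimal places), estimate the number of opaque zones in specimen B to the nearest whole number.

Specimen A: adjusted count: 63 − 2 + 3 = 64 opaque zones.
A: 1.7 mm over 64 years gives 1.7 / 64 ≈ 0.027 mm per year.
Specimen B: 5.2 mm / 0.027 mm per year = 192.59 years ≈ 193 opaque zones.

193 opaque zones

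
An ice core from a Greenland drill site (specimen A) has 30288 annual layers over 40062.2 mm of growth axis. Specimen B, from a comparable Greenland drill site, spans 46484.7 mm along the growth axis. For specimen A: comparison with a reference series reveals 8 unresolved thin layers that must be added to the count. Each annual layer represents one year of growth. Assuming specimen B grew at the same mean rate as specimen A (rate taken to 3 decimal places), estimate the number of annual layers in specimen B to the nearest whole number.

Specimen A: adjusted count: 30288 + 8 = 30296 annual layers.
A: Mean rate = 40062.2 mm / 30296 years ≈ 1.322 mm per year.
B spans 46484.7 / 1.322 = 35162.41 years ≈ 35162 annual layers.

35162 annual layers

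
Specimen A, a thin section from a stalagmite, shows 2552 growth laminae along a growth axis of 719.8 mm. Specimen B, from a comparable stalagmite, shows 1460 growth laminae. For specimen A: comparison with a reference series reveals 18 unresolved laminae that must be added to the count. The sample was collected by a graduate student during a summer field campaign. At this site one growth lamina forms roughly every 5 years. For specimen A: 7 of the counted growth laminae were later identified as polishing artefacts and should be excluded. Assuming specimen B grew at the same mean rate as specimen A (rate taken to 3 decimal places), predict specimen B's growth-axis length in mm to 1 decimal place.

408.8 mm

Specimen A: correcting the raw count gives 2552 − 7 + 18 = 2563 true growth laminae.
Specimen A: 2563 growth laminae at 5 years each span 2563 × 5 = 12815 years.
A: 719.8 mm over 12815 years gives 719.8 / 12815 ≈ 0.056 mm/year.
Specimen B: at 5 years per growth lamina, 1460 × 5 = 7300 years. Length of B = 0.056 × 7300 = 408.8 mm.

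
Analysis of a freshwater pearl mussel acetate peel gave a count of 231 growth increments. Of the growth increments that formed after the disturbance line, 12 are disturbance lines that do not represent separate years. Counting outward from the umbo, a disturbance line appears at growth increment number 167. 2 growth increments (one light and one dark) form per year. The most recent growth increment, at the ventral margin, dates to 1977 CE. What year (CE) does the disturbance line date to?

1951 CE

Between growth increment 167 and the ventral margin there are 231 − 167 = 64 growth increments.
64 − 12 false = 52 true growth increments after the disturbance line.
Dividing by 2 growth increments per year: 52 / 2 = 26 years.
Counting back 26 years from 1977 CE places the disturbance line in 1977 − 26 = 1951 CE.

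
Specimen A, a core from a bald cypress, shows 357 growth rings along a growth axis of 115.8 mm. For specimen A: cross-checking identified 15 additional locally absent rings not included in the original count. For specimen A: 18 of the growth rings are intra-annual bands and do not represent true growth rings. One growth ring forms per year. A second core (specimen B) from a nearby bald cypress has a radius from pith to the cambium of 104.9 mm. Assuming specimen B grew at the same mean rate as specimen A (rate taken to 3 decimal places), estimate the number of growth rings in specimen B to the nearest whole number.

Specimen A: true growth ring count = 357 − 18 + 15 = 354.
A: Mean rate = 115.8 mm / 354 years ≈ 0.327 mm/year.
Specimen B: 104.9 mm / 0.327 mm per year = 320.80 years ≈ 321 growth rings.

321 growth rings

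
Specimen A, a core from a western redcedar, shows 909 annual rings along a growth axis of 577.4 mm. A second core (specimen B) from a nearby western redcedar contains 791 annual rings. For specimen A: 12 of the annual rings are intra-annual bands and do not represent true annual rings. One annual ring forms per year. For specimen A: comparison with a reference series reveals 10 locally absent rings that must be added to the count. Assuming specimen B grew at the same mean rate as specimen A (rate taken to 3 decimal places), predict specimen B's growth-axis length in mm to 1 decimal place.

Specimen A: after corrections the count is 909 − 12 + 10 = 907 annual rings.
A: Extension rate ≈ 577.4 / 907 = 0.637 mm per year.
For B, 0.637 mm/year × 791 years = 503.9 mm.

503.9 mm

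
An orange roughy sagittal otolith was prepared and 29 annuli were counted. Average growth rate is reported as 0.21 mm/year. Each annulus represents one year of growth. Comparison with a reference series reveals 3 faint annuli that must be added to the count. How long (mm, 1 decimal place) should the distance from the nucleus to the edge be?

Adjusted count: 29 + 3 = 32 annuli.
32 years at 0.21 mm/year gives 0.21 × 32 = 6.7 mm.

6.7 mm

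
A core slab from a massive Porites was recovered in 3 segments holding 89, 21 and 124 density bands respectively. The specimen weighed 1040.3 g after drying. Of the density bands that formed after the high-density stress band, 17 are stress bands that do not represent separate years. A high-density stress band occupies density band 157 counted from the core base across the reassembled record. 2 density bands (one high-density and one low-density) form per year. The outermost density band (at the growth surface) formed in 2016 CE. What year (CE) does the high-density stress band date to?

Total density bands = 89 + 21 + 124 = 234.
The high-density stress band sits at density band 157 from the core base, so 234 − 157 = 77 density bands formed after it.
Excluding 17 false density bands: 77 − 17 = 60.
60 density bands at 2 per year is 60 / 2 = 30 years.
2016 − 30 = 1986 CE.

1986 CE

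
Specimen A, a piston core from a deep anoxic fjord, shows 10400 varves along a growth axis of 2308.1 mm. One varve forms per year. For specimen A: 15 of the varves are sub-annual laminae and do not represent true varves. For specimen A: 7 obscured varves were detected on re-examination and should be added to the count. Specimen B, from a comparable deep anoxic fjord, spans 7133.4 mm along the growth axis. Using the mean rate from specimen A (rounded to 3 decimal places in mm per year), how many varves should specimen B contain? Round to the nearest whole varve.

Specimen A: true varve count = 10400 − 15 + 7 = 10392.
A: Mean rate = 2308.1 mm / 10392 years ≈ 0.222 mm/year.
Specimen B: 7133.4 mm / 0.222 mm per year = 32132.43 years ≈ 32132 varves.

32132 varves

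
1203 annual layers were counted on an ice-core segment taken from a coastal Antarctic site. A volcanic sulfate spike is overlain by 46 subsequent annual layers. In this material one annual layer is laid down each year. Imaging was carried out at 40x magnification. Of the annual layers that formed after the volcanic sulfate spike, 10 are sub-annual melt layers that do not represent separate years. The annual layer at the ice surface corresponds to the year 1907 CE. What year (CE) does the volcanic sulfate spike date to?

46 annual layers post-date the volcanic sulfate spike.
Removing the 10 false annual layers leaves 46 − 10 = 36 true annual layers beyond the volcanic sulfate spike.
1907 − 36 = 1871 CE.

1871 CE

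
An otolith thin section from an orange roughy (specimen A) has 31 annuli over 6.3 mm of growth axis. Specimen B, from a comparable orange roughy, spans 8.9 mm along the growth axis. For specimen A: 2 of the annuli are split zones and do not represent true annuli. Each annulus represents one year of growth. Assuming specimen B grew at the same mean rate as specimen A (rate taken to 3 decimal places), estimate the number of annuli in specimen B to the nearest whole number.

41 annuli

Specimen A: correcting the raw count gives 31 − 2 = 29 true annuli.
A: 6.3 mm over 29 years gives 6.3 / 29 ≈ 0.217 mm per year.
B spans 8.9 / 0.217 = 41.01 years ≈ 41 annuli.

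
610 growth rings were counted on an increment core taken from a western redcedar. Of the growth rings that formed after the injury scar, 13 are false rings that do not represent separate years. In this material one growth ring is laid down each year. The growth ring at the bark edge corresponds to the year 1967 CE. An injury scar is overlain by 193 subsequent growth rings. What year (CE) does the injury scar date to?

193 growth rings formed after the injury scar.
193 − 13 false = 180 true growth rings after the injury scar.
1967 − 180 = 1787 CE.

1787 CE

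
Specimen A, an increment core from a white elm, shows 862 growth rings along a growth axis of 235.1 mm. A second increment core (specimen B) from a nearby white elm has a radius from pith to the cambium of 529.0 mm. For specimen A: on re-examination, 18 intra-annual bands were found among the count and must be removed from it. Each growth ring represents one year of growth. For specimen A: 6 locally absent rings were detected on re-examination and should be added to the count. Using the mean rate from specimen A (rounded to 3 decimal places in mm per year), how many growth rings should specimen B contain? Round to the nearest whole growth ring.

1910 growth rings

Specimen A: after corrections the count is 862 − 18 + 6 = 850 growth rings.
A: Mean rate = 235.1 mm / 850 years ≈ 0.277 mm per year.
For B, 529.0 / 0.277 = 1909.75 years ≈ 1910 growth rings.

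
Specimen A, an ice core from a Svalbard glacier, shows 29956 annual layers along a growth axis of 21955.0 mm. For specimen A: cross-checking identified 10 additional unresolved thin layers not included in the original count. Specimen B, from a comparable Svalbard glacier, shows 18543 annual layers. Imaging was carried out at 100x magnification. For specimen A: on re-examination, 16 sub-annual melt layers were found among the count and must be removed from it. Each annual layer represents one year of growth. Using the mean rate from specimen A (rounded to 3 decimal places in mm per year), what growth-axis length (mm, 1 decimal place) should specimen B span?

13592.0 mm

Specimen A: after corrections the count is 29956 − 16 + 10 = 29950 annual layers.
A: Extension rate ≈ 21955.0 / 29950 = 0.733 mm/yr.
Length of B = 0.733 × 18543 = 13592.0 mm.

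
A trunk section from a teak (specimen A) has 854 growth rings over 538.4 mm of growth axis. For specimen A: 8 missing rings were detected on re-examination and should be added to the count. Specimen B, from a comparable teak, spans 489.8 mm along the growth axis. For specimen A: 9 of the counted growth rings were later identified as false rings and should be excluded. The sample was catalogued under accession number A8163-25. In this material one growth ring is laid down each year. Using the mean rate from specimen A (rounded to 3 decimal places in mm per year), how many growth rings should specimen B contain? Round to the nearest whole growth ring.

776 growth rings

Specimen A: correcting the raw count gives 854 − 9 + 8 = 853 true growth rings.
A: Mean rate = 538.4 mm / 853 years ≈ 0.631 mm per year.
B spans 489.8 / 0.631 = 776.23 years ≈ 776 growth rings.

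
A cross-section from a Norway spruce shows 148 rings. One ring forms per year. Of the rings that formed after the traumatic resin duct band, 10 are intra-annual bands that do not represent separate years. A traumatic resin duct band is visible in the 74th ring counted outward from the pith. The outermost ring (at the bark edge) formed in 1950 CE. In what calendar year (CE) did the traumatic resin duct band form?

1886 CE

The traumatic resin duct band sits at ring 74 from the pith, so 148 − 74 = 74 rings formed after it.
74 − 10 false = 64 true rings after the traumatic resin duct band.
1950 − 64 = 1886 CE.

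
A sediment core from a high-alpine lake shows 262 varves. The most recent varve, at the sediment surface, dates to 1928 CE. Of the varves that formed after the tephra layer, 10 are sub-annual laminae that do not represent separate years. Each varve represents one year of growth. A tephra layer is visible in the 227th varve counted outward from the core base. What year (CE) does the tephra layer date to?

262 − 227 = 35 varves lie beyond the tephra layer toward the sediment surface.
Excluding 10 false varves: 35 − 10 = 25.
Counting back 25 years from 1928 CE places the tephra layer in 1928 − 25 = 1903 CE.

1903 CE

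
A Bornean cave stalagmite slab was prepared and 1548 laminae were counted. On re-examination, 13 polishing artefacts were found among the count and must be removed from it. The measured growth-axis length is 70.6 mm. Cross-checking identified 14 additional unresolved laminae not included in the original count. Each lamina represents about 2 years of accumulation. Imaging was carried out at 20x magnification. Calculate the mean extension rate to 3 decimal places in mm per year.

Adjusted count: 1548 − 13 + 14 = 1549 laminae.
At 2 years per lamina, 1549 × 2 = 3098 years.
Mean rate = 70.6 mm / 3098 years ≈ 0.023 mm per year.

0.023 mm per year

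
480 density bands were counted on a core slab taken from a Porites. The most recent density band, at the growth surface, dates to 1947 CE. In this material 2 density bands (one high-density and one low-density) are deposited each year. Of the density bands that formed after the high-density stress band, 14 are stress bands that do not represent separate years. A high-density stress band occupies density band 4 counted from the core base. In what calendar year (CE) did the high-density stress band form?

Between density band 4 and the growth surface there are 480 − 4 = 476 density bands.
476 − 14 false = 462 true density bands after the high-density stress band.
With 2 density bands per year, 462 / 2 = 231 years.
The density band at the growth surface is 1947 CE, so the high-density stress band dates to 1947 − 231 = 1716 CE.

1716 CE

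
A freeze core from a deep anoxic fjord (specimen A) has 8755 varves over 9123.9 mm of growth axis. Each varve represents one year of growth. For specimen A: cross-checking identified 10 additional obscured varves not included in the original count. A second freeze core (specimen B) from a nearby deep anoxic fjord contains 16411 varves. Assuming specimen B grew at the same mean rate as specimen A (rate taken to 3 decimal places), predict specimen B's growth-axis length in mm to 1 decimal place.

17083.9 mm

Specimen A: after corrections the count is 8755 + 10 = 8765 varves.
A: Extension rate ≈ 9123.9 / 8765 = 1.041 mm per year.
B's length ≈ 1.041 × 16411 = 17083.9 mm.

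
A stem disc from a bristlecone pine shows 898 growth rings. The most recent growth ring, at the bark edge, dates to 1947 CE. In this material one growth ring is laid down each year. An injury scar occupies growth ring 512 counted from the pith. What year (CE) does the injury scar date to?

1561 CE

Between growth ring 512 and the bark edge there are 898 − 512 = 386 growth rings.
The growth ring at the bark edge is 1947 CE, so the injury scar dates to 1947 − 386 = 1561 CE.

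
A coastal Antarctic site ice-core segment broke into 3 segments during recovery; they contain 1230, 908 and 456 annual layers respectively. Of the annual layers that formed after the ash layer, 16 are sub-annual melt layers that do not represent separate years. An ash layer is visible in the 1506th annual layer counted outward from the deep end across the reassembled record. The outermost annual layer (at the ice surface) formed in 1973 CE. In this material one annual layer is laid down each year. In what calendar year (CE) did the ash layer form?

Total annual layers = 1230 + 908 + 456 = 2594.
The ash layer sits at annual layer 1506 from the deep end, so 2594 − 1506 = 1088 annual layers formed after it.
1088 − 16 false = 1072 true annual layers after the ash layer.
Counting back 1072 years from 1973 CE places the ash layer in 1973 − 1072 = 901 CE.

901 CE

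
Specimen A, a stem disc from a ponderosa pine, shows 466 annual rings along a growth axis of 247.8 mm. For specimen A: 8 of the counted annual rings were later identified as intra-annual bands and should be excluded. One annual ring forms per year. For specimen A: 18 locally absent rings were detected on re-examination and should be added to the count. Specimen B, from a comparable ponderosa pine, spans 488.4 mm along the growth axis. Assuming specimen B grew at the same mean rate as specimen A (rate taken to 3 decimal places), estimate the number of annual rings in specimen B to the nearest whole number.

937 annual rings

Specimen A: correcting the raw count gives 466 − 8 + 18 = 476 true annual rings.
A: 247.8 mm over 476 years gives 247.8 / 476 ≈ 0.521 mm per year.
For B, 488.4 / 0.521 = 937.43 years ≈ 937 annual rings.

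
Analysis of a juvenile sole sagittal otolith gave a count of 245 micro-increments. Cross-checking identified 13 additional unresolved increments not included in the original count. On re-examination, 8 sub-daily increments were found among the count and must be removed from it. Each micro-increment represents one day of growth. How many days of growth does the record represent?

True micro-increment count = 245 − 8 + 13 = 250.
At one micro-increment per day, that is 250 days.

250 d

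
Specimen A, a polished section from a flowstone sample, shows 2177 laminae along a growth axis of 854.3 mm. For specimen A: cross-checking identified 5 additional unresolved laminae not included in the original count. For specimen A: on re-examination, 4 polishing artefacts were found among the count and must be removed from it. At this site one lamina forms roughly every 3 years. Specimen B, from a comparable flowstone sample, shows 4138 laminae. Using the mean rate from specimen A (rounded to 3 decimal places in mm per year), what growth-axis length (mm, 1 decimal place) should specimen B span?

Specimen A: after corrections the count is 2177 − 4 + 5 = 2178 laminae.
Specimen A: at 3 years per lamina, 2178 × 3 = 6534 years.
A: Mean rate = 854.3 mm / 6534 years ≈ 0.131 mm/year.
Specimen B: multiplying by 3 years per lamina: 4138 × 3 = 12414 years. B's length ≈ 0.131 × 12414 = 1626.2 mm.

1626.2 mm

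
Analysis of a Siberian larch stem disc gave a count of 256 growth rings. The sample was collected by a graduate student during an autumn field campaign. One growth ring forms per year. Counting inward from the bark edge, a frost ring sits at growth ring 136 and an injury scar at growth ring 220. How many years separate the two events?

Separation: 220 − 136 = 84 growth rings.
That is 84 years at one growth ring per year.

84 years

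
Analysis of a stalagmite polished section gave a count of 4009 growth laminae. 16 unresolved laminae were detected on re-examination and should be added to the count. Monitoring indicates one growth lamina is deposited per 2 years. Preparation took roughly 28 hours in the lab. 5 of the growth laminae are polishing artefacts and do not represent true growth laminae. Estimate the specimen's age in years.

8040 years

True growth lamina count = 4009 − 5 + 16 = 4020.
Multiplying by 2 years per growth lamina: 4020 × 2 = 8040 years.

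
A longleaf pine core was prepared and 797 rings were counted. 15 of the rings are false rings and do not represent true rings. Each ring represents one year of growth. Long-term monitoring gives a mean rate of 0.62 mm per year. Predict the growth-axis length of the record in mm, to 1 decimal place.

True ring count = 797 − 15 = 782.
Predicted length = 0.62 mm/year × 782 years = 484.8 mm.

484.8 mm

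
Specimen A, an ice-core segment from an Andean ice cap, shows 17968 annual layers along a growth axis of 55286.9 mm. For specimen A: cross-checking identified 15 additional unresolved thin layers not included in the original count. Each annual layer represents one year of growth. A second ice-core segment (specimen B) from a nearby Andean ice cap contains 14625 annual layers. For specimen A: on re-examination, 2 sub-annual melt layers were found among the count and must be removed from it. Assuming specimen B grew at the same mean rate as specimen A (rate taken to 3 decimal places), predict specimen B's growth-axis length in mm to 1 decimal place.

Specimen A: true annual layer count = 17968 − 2 + 15 = 17981.
A: 55286.9 mm over 17981 years gives 55286.9 / 17981 ≈ 3.075 mm/year.
B's length ≈ 3.075 × 14625 = 44971.9 mm.

44971.9 mm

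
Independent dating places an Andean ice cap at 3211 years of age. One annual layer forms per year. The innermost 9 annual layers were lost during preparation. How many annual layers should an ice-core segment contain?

3202 annual layers

Expected annual layers over 3211 years: 3211.
Less the 9 uncaptured annual layers: 3211 − 9 = 3202.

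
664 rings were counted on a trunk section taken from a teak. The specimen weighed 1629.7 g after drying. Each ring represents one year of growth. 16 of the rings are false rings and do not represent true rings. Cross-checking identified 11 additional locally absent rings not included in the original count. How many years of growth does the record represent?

659 yr

Adjusted count: 664 − 16 + 11 = 659 rings.
With a one-to-one ring periodicity this is 659 years.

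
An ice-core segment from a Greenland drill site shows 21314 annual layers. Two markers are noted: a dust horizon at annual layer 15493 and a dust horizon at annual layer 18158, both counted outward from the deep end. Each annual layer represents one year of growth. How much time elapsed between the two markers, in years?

The two markers are separated by 18158 − 15493 = 2665 annual layers.
One annual layer per year makes the interval 2665 years.

2665 years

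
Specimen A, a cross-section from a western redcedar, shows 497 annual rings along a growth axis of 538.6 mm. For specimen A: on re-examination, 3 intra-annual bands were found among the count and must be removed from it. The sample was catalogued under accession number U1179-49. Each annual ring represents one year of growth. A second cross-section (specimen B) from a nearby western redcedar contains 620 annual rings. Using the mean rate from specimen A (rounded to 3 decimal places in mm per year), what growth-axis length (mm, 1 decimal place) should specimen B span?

Specimen A: adjusted count: 497 − 3 = 494 annual rings.
A: 538.6 mm over 494 years gives 538.6 / 494 ≈ 1.090 mm per year.
Length of B = 1.090 × 620 = 675.8 mm.

675.8 mm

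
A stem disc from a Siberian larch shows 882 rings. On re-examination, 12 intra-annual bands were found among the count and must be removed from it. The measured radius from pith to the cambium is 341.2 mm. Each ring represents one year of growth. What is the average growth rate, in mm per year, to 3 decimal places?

Correcting the raw count gives 882 − 12 = 870 true rings.
Mean rate = 341.2 mm / 870 years ≈ 0.392 mm per year.

0.392 mm per year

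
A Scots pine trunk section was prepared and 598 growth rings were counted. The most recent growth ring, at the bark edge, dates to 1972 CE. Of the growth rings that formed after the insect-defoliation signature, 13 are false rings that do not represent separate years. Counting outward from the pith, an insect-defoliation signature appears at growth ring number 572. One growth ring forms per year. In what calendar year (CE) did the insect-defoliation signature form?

1959 CE

Between growth ring 572 and the bark edge there are 598 − 572 = 26 growth rings.
Excluding 13 false growth rings: 26 − 13 = 13.
The growth ring at the bark edge is 1972 CE, so the insect-defoliation signature dates to 1972 − 13 = 1959 CE.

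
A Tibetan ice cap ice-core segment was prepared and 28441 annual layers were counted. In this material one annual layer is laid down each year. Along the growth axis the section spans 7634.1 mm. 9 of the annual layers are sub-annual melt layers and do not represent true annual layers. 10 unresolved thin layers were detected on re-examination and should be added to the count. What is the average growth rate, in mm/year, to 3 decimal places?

After corrections the count is 28441 − 9 + 10 = 28442 annual layers.
Mean rate = 7634.1 mm / 28442 years ≈ 0.268 mm/year.

0.268 mm/year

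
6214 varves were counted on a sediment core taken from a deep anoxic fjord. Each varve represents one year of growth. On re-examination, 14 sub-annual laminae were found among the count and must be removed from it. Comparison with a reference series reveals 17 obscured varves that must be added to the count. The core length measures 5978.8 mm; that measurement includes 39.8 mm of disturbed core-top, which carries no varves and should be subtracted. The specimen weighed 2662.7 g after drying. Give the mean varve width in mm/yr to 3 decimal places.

True varve count = 6214 − 14 + 17 = 6217.
The growth record spans 5978.8 − 39.8 = 5939.0 mm.
Mean rate = 5939.0 mm / 6217 years ≈ 0.955 mm/yr.

0.955 mm/yr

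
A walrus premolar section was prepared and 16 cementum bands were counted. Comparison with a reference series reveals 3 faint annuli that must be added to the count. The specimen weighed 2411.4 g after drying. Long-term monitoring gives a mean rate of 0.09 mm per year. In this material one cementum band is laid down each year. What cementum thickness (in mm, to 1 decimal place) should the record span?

Correcting the raw count gives 16 + 3 = 19 true cementum bands.
Predicted length = 0.09 mm/year × 19 years = 1.7 mm.

1.7 mm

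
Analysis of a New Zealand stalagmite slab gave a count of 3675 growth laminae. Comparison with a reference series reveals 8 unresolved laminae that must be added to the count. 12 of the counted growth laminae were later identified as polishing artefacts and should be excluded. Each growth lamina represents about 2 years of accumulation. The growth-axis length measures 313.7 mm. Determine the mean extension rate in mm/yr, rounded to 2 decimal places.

Correcting the raw count gives 3675 − 12 + 8 = 3671 true growth laminae.
3671 growth laminae at 2 years each span 3671 × 2 = 7342 years.
Extension rate ≈ 313.7 / 7342 = 0.04 mm/yr.

0.04 mm/yr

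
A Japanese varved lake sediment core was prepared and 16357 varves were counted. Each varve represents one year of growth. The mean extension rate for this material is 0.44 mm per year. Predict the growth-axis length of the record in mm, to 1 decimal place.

16357 years of growth are recorded.
16357 years at 0.44 mm/year gives 0.44 × 16357 = 7197.1 mm.

7197.1 mm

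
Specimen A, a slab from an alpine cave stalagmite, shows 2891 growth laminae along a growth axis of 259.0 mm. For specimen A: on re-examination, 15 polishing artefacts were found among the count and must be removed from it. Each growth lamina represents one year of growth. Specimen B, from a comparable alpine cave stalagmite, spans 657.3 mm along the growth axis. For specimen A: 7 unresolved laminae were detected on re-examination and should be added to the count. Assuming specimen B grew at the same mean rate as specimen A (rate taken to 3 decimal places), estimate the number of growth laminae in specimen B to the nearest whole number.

Specimen A: adjusted count: 2891 − 15 + 7 = 2883 growth laminae.
A: Mean rate = 259.0 mm / 2883 years ≈ 0.090 mm per year.
For B, 657.3 / 0.090 = 7303.33 years ≈ 7303 growth laminae.

7303 growth laminae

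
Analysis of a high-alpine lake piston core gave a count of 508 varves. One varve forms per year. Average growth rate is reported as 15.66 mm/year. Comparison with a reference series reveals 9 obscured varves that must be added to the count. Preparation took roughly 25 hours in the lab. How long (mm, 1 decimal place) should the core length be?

8096.2 mm

Adjusted count: 508 + 9 = 517 varves.
517 years at 15.66 mm/year gives 15.66 × 517 = 8096.2 mm.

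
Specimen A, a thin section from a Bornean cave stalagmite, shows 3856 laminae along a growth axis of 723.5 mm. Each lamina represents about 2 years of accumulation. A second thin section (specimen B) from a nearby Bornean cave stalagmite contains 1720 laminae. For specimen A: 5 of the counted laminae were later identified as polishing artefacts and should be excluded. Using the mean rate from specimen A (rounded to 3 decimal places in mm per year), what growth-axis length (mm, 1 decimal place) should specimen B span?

323.4 mm

Specimen A: true lamina count = 3856 − 5 = 3851.
Specimen A: 3851 laminae at 2 years each span 3851 × 2 = 7702 years.
A: Mean rate = 723.5 mm / 7702 years ≈ 0.094 mm/year.
Specimen B: multiplying by 2 years per lamina: 1720 × 2 = 3440 years. B's length ≈ 0.094 × 3440 = 323.4 mm.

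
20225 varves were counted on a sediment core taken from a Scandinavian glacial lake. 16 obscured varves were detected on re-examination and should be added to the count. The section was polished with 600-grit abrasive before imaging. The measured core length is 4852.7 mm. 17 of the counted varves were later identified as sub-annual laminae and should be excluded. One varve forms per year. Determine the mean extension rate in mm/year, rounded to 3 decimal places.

After corrections the count is 20225 − 17 + 16 = 20224 varves.
Extension rate ≈ 4852.7 / 20224 = 0.240 mm/year.

0.240 mm/year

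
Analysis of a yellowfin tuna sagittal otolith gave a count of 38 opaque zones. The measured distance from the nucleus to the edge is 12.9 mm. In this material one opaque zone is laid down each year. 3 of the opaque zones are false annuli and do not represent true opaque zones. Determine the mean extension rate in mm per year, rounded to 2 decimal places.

True opaque zone count = 38 − 3 = 35.
Mean rate = 12.9 mm / 35 years ≈ 0.37 mm per year.

0.37 mm per year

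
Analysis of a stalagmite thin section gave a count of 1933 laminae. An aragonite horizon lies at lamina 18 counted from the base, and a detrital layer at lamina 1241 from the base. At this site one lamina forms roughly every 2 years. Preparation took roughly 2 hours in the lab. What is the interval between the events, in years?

The two markers are separated by 1241 − 18 = 1223 laminae.
1223 laminae at 2 years each span 1223 × 2 = 2446 years.

2446 years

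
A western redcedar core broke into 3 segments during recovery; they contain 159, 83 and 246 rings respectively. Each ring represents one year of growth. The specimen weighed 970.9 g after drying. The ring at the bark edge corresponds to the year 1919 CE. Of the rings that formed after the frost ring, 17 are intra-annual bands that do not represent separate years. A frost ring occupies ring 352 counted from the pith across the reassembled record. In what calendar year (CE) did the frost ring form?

Total rings = 159 + 83 + 246 = 488.
488 − 352 = 136 rings lie beyond the frost ring toward the bark edge.
136 − 17 false = 119 true rings after the frost ring.
1919 − 119 = 1800 CE.

1800 CE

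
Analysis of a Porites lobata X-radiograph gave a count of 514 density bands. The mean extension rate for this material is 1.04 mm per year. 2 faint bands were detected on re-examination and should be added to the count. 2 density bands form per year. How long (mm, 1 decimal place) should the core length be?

268.3 mm

Adjusted count: 514 + 2 = 516 density bands.
With 2 density bands per year, 516 / 2 = 258 years.
258 years at 1.04 mm/year gives 1.04 × 258 = 268.3 mm.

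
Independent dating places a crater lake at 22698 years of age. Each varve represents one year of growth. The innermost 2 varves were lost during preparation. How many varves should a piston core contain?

22696 varves

At one varve per year, 22698 years correspond to 22698 varves.
22698 − 2 missed = 22696 varves expected in the prepared section.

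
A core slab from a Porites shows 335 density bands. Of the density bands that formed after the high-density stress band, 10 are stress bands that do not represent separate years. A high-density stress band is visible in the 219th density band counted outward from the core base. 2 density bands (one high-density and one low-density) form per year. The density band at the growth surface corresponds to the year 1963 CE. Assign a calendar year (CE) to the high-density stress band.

1910 CE

The high-density stress band sits at density band 219 from the core base, so 335 − 219 = 116 density bands formed after it.
116 − 10 false = 106 true density bands after the high-density stress band.
106 density bands at 2 per year is 106 / 2 = 53 years.
The density band at the growth surface is 1963 CE, so the high-density stress band dates to 1963 − 53 = 1910 CE.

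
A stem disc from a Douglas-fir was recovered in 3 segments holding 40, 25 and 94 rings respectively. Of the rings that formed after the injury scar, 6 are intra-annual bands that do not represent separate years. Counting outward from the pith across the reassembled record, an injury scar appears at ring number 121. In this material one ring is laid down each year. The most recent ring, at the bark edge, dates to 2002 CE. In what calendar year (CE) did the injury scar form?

1970 CE

Total rings = 40 + 25 + 94 = 159.
The injury scar sits at ring 121 from the pith, so 159 − 121 = 38 rings formed after it.
Excluding 6 false rings: 38 − 6 = 32.
Counting back 32 years from 2002 CE places the injury scar in 2002 − 32 = 1970 CE.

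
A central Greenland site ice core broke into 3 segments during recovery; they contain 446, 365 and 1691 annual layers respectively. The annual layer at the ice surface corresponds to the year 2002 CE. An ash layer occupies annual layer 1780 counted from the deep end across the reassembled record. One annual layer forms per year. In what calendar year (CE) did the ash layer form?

1280 CE

Total annual layers = 446 + 365 + 1691 = 2502.
Between annual layer 1780 and the ice surface there are 2502 − 1780 = 722 annual layers.
2002 − 722 = 1280 CE.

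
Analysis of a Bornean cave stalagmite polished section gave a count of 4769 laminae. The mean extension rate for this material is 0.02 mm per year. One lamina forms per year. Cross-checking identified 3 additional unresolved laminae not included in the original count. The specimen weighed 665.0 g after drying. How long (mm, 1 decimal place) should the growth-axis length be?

After corrections the count is 4769 + 3 = 4772 laminae.
Length ≈ 0.02 × 4772 = 95.4 mm.

95.4 mm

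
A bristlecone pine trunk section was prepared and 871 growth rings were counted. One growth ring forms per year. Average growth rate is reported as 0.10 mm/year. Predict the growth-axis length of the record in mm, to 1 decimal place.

871 years of growth are recorded.
Length ≈ 0.10 × 871 = 87.1 mm.

87.1 mm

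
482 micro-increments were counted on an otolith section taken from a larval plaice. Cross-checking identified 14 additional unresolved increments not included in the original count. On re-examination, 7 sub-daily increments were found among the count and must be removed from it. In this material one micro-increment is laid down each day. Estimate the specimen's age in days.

Adjusted count: 482 − 7 + 14 = 489 micro-increments.
With a one-to-one micro-increment periodicity this is 489 days.

489 days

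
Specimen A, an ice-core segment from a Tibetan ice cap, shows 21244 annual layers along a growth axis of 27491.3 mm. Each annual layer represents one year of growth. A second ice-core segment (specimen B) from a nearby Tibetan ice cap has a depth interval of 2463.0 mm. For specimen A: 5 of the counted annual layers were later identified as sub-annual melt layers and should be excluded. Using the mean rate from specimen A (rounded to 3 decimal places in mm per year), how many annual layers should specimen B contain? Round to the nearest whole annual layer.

Specimen A: adjusted count: 21244 − 5 = 21239 annual layers.
A: Extension rate ≈ 27491.3 / 21239 = 1.294 mm/yr.
For B, 2463.0 / 1.294 = 1903.40 years ≈ 1903 annual layers.

1903 annual layers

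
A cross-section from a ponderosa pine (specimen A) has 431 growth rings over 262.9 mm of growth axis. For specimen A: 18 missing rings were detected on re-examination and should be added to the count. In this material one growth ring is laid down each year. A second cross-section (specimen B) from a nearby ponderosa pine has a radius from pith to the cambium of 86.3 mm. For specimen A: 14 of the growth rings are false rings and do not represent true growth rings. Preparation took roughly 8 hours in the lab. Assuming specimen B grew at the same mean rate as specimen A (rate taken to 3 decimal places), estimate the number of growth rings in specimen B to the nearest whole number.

Specimen A: after corrections the count is 431 − 14 + 18 = 435 growth rings.
A: Mean rate = 262.9 mm / 435 years ≈ 0.604 mm/yr.
Specimen B: 86.3 mm / 0.604 mm per year = 142.88 years ≈ 143 growth rings.

143 growth rings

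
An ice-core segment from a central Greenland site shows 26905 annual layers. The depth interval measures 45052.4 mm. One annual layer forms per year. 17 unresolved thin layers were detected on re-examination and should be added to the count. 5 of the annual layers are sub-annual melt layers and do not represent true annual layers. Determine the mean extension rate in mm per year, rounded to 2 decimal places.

Correcting the raw count gives 26905 − 5 + 17 = 26917 true annual layers.
45052.4 mm over 26917 years gives 45052.4 / 26917 ≈ 1.67 mm per year.

1.67 mm per year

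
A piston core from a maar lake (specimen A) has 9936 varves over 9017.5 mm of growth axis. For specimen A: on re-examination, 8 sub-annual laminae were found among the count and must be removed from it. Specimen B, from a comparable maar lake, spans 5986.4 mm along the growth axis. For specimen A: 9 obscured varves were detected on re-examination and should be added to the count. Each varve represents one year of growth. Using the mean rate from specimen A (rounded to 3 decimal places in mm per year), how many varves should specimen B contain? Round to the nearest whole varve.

6600 varves

Specimen A: adjusted count: 9936 − 8 + 9 = 9937 varves.
A: Mean rate = 9017.5 mm / 9937 years ≈ 0.907 mm per year.
Specimen B: 5986.4 mm / 0.907 mm per year = 6600.22 years ≈ 6600 varves.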